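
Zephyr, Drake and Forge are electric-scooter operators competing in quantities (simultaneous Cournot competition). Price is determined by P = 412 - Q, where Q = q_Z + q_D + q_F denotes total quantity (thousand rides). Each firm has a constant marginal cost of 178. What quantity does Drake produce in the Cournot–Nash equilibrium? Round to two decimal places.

58.50

Each firm earns π_i = (412 - Q)q_i - 178q_i.
First-order condition (treating rivals' output as given): 234 - 2q_i - Σ_{j≠i} q_j = 0.
By symmetry each firm produces the same amount; substituting Σ_{j≠i} q_j = 2q_i yields q_i = 234/4 = 117/2.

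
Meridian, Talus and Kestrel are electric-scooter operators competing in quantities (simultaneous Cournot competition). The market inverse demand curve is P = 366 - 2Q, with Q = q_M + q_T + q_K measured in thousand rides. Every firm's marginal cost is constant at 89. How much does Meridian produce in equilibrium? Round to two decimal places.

34.63

Each firm earns π_i = (366 - 2Q)q_i - 89q_i.
Setting ∂π_i/∂q_i = 0 with rivals' quantities fixed: 277 - 4q_i - 2·Σ_{j≠i} q_j = 0.
By symmetry each firm produces the same amount; substituting Σ_{j≠i} q_j = 2q_i yields q_i = 277/8.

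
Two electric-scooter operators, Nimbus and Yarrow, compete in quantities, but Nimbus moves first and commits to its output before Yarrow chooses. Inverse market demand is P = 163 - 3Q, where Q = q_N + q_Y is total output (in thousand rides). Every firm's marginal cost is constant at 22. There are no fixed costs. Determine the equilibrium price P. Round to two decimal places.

Solve by backward induction. Given q_N, the follower Yarrow maximises π_Y = (163 - 3q_N - 3q_Y)q_Y - 22q_Y.
∂π_Y/∂q_Y = 141 - 3q_N - 6q_Y = 0 gives the reaction function q_Y = (141 - 3q_N)/6.
The leader anticipates this reaction. Substituting into P = 163 - 3Q gives P = 185/2 - (3/2)q_N, so π_N = (185/2 - (3/2)q_N)q_N - 22q_N.
Leader FOC: 141/2 - 3q_N = 0, so q_N = 47/2.
Then q_Y = (141 - 3·(47/2))/6 = 47/4.
Total output Q = 141/4, so price P = 163 - 3·(141/4) = 229/4.

57.25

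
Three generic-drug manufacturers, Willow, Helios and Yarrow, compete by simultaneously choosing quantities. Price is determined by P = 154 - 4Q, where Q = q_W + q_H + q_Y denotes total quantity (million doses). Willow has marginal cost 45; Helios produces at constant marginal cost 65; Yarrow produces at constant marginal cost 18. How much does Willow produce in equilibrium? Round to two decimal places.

6.38

Willow's profit: π_W = (154 - 4Q)q_W - (45q_W). Setting ∂π_W/∂q_W = 0: 109 - 8q_W - 4(q_H + q_Y) = 0.
Helios's first-order condition: 89 - 8q_H - 4(q_W + q_Y) = 0.
Yarrow's profit: π_Y = (154 - 4Q)q_Y - (18q_Y). Setting ∂π_Y/∂q_Y = 0: 136 - 8q_Y - 4(q_W + q_H) = 0.
Summing all 3 equations gives 334 − 16Q = 0, hence Q = 167/8.
Back-substituting: q_W = (109 − 167/2)/4 = 51/8, q_H = (89 − 167/2)/4 = 11/8, q_Y = (136 − 167/2)/4 = 105/8.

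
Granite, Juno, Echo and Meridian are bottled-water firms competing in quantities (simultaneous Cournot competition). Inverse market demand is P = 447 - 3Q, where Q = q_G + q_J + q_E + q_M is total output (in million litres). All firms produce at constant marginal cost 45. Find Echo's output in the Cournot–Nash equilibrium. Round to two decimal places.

Each firm earns π_i = (447 - 3Q)q_i - 45q_i.
First-order condition (treating rivals' output as given): 402 - 6q_i - 3·Σ_{j≠i} q_j = 0.
With identical firms every q_j equals q_i, so Σ_{j≠i} q_j = 3q_i and 402 = 15q_i, giving q_i = 134/5.

26.80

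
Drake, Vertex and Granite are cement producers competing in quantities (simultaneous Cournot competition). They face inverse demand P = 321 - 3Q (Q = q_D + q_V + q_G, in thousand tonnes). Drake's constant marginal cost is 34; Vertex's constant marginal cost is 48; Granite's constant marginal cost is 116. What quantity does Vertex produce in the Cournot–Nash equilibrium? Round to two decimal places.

27.25

Drake's profit: π_D = (321 - 3Q)q_D - (34q_D). Setting ∂π_D/∂q_D = 0: 287 - 6q_D - 3(q_V + q_G) = 0.
Vertex's first-order condition: 273 - 6q_V - 3(q_D + q_G) = 0.
Granite's profit: π_G = (321 - 3Q)q_G - (116q_G). Setting ∂π_G/∂q_G = 0: 205 - 6q_G - 3(q_D + q_V) = 0.
Adding the 3 conditions: 765 − 6Q − 6Q = 0, i.e. Q = 255/4.
Back-substituting: q_D = (287 − 765/4)/3 = 383/12, q_V = (273 − 765/4)/3 = 109/4, q_G = (205 − 765/4)/3 = 55/12.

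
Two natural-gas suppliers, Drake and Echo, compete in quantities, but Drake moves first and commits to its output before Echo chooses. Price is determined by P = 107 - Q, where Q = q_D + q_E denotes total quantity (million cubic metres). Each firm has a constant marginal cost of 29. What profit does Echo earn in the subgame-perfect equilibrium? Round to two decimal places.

380.25

Solve by backward induction. Given q_D, the follower Echo maximises π_E = (107 - q_D - q_E)q_E - 29q_E.
Follower FOC: 78 - q_D - 2q_E = 0, so q_E(q_D) = (78 - q_D)/2.
The leader anticipates this reaction. Substituting into P = 107 - Q gives P = 68 - (1/2)q_D, so π_D = (68 - (1/2)q_D)q_D - 29q_D.
The leader's first-order condition 39 - q_D = 0 yields q_D = 39.
Then q_E = (78 - 39)/2 = 39/2.
Price P = 107 - 117/2 = 97/2.
Echo's profit: (97/2 - 29)·(39/2) = 1521/4.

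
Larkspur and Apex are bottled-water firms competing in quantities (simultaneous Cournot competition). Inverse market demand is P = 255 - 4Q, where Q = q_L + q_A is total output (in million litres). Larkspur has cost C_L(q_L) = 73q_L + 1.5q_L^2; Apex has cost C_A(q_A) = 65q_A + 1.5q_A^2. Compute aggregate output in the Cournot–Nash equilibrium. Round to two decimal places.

24.80

Larkspur's profit: π_L = (255 - 4Q)q_L - (73q_L + (3/2)q_L²). Setting ∂π_L/∂q_L = 0: 182 - 11q_L - 4(q_A) = 0.
Apex's first-order condition: 190 - 11q_A - 4(q_L) = 0.
Rearranging gives the reaction functions q_L = (182 - 4q_A)/11 and q_A = (190 - 4q_L)/11.
Solving the pair: q_L = 414/35, q_A = 454/35.
Total output Q = 414/35 + 454/35 = 124/5.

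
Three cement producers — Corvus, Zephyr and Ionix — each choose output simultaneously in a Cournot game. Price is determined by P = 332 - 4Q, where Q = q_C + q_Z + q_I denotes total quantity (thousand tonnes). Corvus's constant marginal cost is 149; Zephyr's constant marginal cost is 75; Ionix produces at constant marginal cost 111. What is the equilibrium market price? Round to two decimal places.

166.75

Corvus's profit: π_C = (332 - 4Q)q_C - (149q_C). Setting ∂π_C/∂q_C = 0: 183 - 8q_C - 4(q_Z + q_I) = 0.
Zephyr's first-order condition: 257 - 8q_Z - 4(q_C + q_I) = 0.
Ionix's first-order condition: 221 - 8q_I - 4(q_C + q_Z) = 0.
Adding the 3 conditions: 661 − 8Q − 8Q = 0, i.e. Q = 661/16.
Back-substituting: q_C = (183 − 661/4)/4 = 71/16, q_Z = (257 − 661/4)/4 = 367/16, q_I = (221 − 661/4)/4 = 223/16.
Total output Q = 661/16, so price P = 332 - 4·(661/16) = 667/4.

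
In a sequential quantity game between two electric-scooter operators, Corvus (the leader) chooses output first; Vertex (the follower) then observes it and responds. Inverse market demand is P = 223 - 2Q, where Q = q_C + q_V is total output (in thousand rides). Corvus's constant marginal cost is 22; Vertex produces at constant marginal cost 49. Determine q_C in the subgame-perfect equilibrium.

57

The follower Vertex best-responds to any q_C: π_V = (223 - 2Q)q_V - 49q_V.
Setting the follower's marginal profit to zero, 174 - 2q_C - 4q_V = 0, i.e. q_V = (174 - 2q_C)/4.
Corvus substitutes q_V(q_C) into its own profit: π_C = q_C(223 - 2q_C - (174 - 2q_C)/2) - 22q_C = (136 - q_C)q_C - 22q_C.
Maximising: ∂π_C/∂q_C = 114 - 2q_C = 0, giving q_C = 57.
Then q_V = (174 - 2·57)/4 = 15.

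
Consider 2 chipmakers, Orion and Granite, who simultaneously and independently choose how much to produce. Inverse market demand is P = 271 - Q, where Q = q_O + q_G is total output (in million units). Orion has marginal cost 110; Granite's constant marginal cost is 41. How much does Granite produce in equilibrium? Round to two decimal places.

99.67

Orion's profit: π_O = (271 - Q)q_O - (110q_O). Setting ∂π_O/∂q_O = 0: 161 - 2q_O - (q_G) = 0.
Granite's first-order condition: 230 - 2q_G - (q_O) = 0.
Rearranging gives the reaction functions q_O = (161 - q_G)/2 and q_G = (230 - q_O)/2.
Solving the pair: q_O = 92/3, q_G = 299/3.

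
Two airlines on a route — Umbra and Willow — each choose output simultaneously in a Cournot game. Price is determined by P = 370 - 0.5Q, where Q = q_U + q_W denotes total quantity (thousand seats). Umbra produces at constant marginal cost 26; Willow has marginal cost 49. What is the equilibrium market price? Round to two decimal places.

148.33

Umbra's profit: π_U = (370 - 0.5Q)q_U - (26q_U). Setting ∂π_U/∂q_U = 0: 344 - q_U - (1/2)(q_W) = 0.
Willow's profit: π_W = (370 - 0.5Q)q_W - (49q_W). Setting ∂π_W/∂q_W = 0: 321 - q_W - (1/2)(q_U) = 0.
Rearranging gives the reaction functions q_U = (344 - (1/2)q_W) and q_W = (321 - (1/2)q_U).
Substituting one into the other gives q_U = 734/3 and q_W = 596/3.
Total output Q = 1330/3, so price P = 370 - (1/2)·(1330/3) = 445/3.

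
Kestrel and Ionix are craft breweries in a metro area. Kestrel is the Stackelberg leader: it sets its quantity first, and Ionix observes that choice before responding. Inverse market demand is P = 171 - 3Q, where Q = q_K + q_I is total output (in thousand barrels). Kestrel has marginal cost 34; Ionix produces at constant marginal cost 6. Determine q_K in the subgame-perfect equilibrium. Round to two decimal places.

18.17

The follower Ionix best-responds to any q_K: π_I = (171 - 3Q)q_I - 6q_I.
Follower FOC: 165 - 3q_K - 6q_I = 0, so q_I(q_K) = (165 - 3q_K)/6.
Kestrel substitutes q_I(q_K) into its own profit: π_K = q_K(171 - 3q_K - (165 - 3q_K)/2) - 34q_K = (177/2 - (3/2)q_K)q_K - 34q_K.
Maximising: ∂π_K/∂q_K = 109/2 - 3q_K = 0, giving q_K = 109/6.
Then q_I = (165 - 3·(109/6))/6 = 221/12.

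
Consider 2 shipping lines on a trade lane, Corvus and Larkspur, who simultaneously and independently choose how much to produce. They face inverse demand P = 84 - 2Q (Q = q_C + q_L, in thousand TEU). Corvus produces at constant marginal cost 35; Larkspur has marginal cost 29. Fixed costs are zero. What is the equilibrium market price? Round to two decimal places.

Corvus's profit: π_C = (84 - 2Q)q_C - (35q_C). Setting ∂π_C/∂q_C = 0: 49 - 4q_C - 2(q_L) = 0.
Larkspur's profit: π_L = (84 - 2Q)q_L - (29q_L). Setting ∂π_L/∂q_L = 0: 55 - 4q_L - 2(q_C) = 0.
Best responses: q_C = (49 - 2q_L)/4, q_L = (55 - 2q_C)/4.
Substituting one into the other gives q_C = 43/6 and q_L = 61/6.
Total output Q = 52/3, so price P = 84 - 2·(52/3) = 148/3.

49.33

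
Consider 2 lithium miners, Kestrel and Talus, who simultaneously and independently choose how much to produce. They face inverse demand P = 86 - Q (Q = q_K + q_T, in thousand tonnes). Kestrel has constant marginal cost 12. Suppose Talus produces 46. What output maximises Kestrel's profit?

With the rival's output fixed at 46, Kestrel's profit is π_K = (86 - 46 - q_K)q_K - (12q_K) = (40 - q_K)q_K - (12q_K).
∂π_K/∂q_K = 28 - 2q_K = 0, so q_K = 14.

14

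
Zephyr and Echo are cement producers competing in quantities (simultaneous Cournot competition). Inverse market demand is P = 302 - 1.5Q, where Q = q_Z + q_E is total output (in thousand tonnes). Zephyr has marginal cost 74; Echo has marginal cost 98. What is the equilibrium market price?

158

Zephyr's profit: π_Z = (302 - 1.5Q)q_Z - (74q_Z). Setting ∂π_Z/∂q_Z = 0: 228 - 3q_Z - (3/2)(q_E) = 0.
Echo's profit: π_E = (302 - 1.5Q)q_E - (98q_E). Setting ∂π_E/∂q_E = 0: 204 - 3q_E - (3/2)(q_Z) = 0.
So q_Z = (228 - (3/2)q_E)/3 and q_E = (204 - (3/2)q_Z)/3.
Solving the pair: q_Z = 56, q_E = 40.
Total output Q = 96, so price P = 302 - (3/2)·96 = 158.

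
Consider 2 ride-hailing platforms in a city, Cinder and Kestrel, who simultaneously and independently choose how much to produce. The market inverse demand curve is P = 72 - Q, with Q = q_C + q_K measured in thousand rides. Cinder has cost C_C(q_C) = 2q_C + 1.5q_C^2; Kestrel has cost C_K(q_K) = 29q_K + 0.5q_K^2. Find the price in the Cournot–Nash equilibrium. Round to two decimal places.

49.71

Cinder's profit: π_C = (72 - Q)q_C - (2q_C + (3/2)q_C²). Setting ∂π_C/∂q_C = 0: 70 - 5q_C - (q_K) = 0.
Kestrel's first-order condition: 43 - 3q_K - (q_C) = 0.
So q_C = (70 - q_K)/5 and q_K = (43 - q_C)/3.
Substituting one into the other gives q_C = 167/14 and q_K = 145/14.
Total output Q = 156/7, so price P = 72 - 156/7 = 348/7.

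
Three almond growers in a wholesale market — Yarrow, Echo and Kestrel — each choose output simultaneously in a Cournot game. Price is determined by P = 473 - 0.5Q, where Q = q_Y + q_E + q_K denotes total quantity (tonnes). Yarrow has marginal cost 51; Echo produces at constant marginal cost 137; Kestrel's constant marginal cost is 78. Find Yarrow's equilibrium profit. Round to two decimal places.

35778.13

Yarrow's profit: π_Y = (473 - 0.5Q)q_Y - (51q_Y). Setting ∂π_Y/∂q_Y = 0: 422 - q_Y - (1/2)(q_E + q_K) = 0.
Echo's first-order condition: 336 - q_E - (1/2)(q_Y + q_K) = 0.
Kestrel's first-order condition: 395 - q_K - (1/2)(q_Y + q_E) = 0.
Adding the 3 first-order conditions: 1153 − 2Q = 0, so Q = 1153/2.
Back-substituting: q_Y = (422 − 1153/4)/(1/2) = 535/2, q_E = (336 − 1153/4)/(1/2) = 191/2, q_K = (395 − 1153/4)/(1/2) = 427/2.
Price P = 473 - (1/2)·(1153/2) = 739/4.
Yarrow's profit: (739/4 - 51)·(535/2) = 35778.1250.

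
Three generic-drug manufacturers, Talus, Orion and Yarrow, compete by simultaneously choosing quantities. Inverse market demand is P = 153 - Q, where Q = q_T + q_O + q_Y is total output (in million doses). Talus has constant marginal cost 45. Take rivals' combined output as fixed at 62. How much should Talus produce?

23

With rivals' combined output fixed at 62, Talus's profit is π_T = (153 - 62 - q_T)q_T - (45q_T) = (91 - q_T)q_T - (45q_T).
∂π_T/∂q_T = 46 - 2q_T = 0, so q_T = 23.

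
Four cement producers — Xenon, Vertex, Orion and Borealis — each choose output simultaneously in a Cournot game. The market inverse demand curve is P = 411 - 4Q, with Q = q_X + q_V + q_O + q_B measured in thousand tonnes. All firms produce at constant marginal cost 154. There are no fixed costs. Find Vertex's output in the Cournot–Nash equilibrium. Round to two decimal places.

Each firm earns π_i = (411 - 4Q)q_i - 154q_i.
Setting ∂π_i/∂q_i = 0 with rivals' quantities fixed: 257 - 8q_i - 4·Σ_{j≠i} q_j = 0.
With identical firms every q_j equals q_i, so Σ_{j≠i} q_j = 3q_i and 257 = 20q_i, giving q_i = 257/20.

12.85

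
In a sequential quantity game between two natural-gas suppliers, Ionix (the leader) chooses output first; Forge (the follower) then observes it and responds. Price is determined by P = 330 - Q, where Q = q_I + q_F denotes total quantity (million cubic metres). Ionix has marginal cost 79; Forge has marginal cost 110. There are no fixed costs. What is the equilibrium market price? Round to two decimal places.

The follower Forge best-responds to any q_I: π_F = (330 - Q)q_F - 110q_F.
Follower FOC: 220 - q_I - 2q_F = 0, so q_F(q_I) = (220 - q_I)/2.
The leader anticipates this reaction. Substituting into P = 330 - Q gives P = 220 - (1/2)q_I, so π_I = (220 - (1/2)q_I)q_I - 79q_I.
The leader's first-order condition 141 - q_I = 0 yields q_I = 141.
Then q_F = (220 - 141)/2 = 79/2.
Total output Q = 361/2, so price P = 330 - 361/2 = 299/2.

149.50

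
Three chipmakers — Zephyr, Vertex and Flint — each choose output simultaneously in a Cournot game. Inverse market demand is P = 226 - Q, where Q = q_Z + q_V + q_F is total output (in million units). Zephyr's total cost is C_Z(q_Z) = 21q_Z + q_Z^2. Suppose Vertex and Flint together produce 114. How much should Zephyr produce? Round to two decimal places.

22.75

With rivals' combined output fixed at 114, Zephyr's profit is π_Z = (226 - 114 - q_Z)q_Z - (21q_Z + q_Z²) = (112 - q_Z)q_Z - (21q_Z + q_Z²).
∂π_Z/∂q_Z = 91 - 4q_Z = 0, so q_Z = 91/4.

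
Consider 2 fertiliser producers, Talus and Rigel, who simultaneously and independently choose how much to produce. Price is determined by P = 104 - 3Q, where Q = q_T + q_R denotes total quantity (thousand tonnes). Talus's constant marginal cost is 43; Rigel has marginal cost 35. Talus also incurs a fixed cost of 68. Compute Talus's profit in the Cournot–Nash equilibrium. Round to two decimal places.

36.04

Talus's profit: π_T = (104 - 3Q)q_T - (43q_T). Setting ∂π_T/∂q_T = 0: 61 - 6q_T - 3(q_R) = 0.
Rigel's profit: π_R = (104 - 3Q)q_R - (35q_R). Setting ∂π_R/∂q_R = 0: 69 - 6q_R - 3(q_T) = 0.
Best responses: q_T = (61 - 3q_R)/6, q_R = (69 - 3q_T)/6.
Solving the pair: q_T = 53/9, q_R = 77/9.
Price P = 104 - 3·(130/9) = 182/3.
Talus's profit: (182/3 - 43)·(53/9) - 68 = 973/27.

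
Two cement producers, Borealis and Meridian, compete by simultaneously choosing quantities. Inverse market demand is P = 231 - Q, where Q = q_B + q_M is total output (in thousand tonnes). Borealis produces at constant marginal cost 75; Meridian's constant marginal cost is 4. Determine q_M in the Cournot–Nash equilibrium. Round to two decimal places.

Borealis's profit: π_B = (231 - Q)q_B - (75q_B). Setting ∂π_B/∂q_B = 0: 156 - 2q_B - (q_M) = 0.
Meridian's first-order condition: 227 - 2q_M - (q_B) = 0.
Rearranging gives the reaction functions q_B = (156 - q_M)/2 and q_M = (227 - q_B)/2.
Substituting one into the other gives q_B = 85/3 and q_M = 298/3.

99.33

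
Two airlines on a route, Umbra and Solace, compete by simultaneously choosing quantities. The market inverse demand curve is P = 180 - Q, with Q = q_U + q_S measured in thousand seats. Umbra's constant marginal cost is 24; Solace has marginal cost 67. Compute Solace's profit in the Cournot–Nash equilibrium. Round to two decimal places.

544.44

Umbra's profit: π_U = (180 - Q)q_U - (24q_U). Setting ∂π_U/∂q_U = 0: 156 - 2q_U - (q_S) = 0.
Solace's profit: π_S = (180 - Q)q_S - (67q_S). Setting ∂π_S/∂q_S = 0: 113 - 2q_S - (q_U) = 0.
So q_U = (156 - q_S)/2 and q_S = (113 - q_U)/2.
Substituting one into the other gives q_U = 199/3 and q_S = 70/3.
Price P = 180 - 269/3 = 271/3.
Solace's profit: (271/3 - 67)·(70/3) = 544.4444.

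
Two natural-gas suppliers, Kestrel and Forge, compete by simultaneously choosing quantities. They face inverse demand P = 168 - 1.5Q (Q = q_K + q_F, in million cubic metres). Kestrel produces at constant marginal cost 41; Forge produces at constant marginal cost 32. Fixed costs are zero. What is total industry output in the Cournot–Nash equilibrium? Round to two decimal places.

Kestrel's profit: π_K = (168 - 1.5Q)q_K - (41q_K). Setting ∂π_K/∂q_K = 0: 127 - 3q_K - (3/2)(q_F) = 0.
Forge's profit: π_F = (168 - 1.5Q)q_F - (32q_F). Setting ∂π_F/∂q_F = 0: 136 - 3q_F - (3/2)(q_K) = 0.
So q_K = (127 - (3/2)q_F)/3 and q_F = (136 - (3/2)q_K)/3.
Substituting one into the other gives q_K = 236/9 and q_F = 290/9.
Total output Q = 236/9 + 290/9 = 526/9.

58.44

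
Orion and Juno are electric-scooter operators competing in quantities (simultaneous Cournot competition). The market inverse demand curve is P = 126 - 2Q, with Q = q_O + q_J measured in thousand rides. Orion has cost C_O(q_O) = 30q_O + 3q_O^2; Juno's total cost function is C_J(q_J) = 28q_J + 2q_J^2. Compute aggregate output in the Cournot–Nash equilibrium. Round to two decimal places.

Orion's profit: π_O = (126 - 2Q)q_O - (30q_O + 3q_O²). Setting ∂π_O/∂q_O = 0: 96 - 10q_O - 2(q_J) = 0.
Juno's profit: π_J = (126 - 2Q)q_J - (28q_J + 2q_J²). Setting ∂π_J/∂q_J = 0: 98 - 8q_J - 2(q_O) = 0.
Best responses: q_O = (96 - 2q_J)/10, q_J = (98 - 2q_O)/8.
Substituting one into the other gives q_O = 143/19 and q_J = 197/19.
Total output Q = 143/19 + 197/19 = 340/19.

17.89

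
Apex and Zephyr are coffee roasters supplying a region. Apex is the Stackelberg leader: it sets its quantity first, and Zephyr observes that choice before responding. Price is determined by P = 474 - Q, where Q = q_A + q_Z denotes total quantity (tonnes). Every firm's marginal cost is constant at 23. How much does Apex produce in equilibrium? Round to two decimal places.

225.50

Solve by backward induction. Given q_A, the follower Zephyr maximises π_Z = (474 - q_A - q_Z)q_Z - 23q_Z.
Setting the follower's marginal profit to zero, 451 - q_A - 2q_Z = 0, i.e. q_Z = (451 - q_A)/2.
Apex substitutes q_Z(q_A) into its own profit: π_A = q_A(474 - q_A - (451 - q_A)/2) - 23q_A = (497/2 - (1/2)q_A)q_A - 23q_A.
The leader's first-order condition 451/2 - q_A = 0 yields q_A = 451/2.
Then q_Z = (451 - 451/2)/2 = 451/4.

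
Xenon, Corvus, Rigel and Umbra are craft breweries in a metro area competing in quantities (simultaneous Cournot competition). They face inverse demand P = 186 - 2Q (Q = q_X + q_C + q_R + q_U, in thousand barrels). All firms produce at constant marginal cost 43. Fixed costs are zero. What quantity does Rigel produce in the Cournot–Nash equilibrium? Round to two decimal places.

A representative firm's profit is π_i = q_i(186 - 2Q) - 43q_i.
Setting ∂π_i/∂q_i = 0 with rivals' quantities fixed: 143 - 4q_i - 2·Σ_{j≠i} q_j = 0.
With identical firms every q_j equals q_i, so Σ_{j≠i} q_j = 3q_i and 143 = 10q_i, giving q_i = 143/10.

14.30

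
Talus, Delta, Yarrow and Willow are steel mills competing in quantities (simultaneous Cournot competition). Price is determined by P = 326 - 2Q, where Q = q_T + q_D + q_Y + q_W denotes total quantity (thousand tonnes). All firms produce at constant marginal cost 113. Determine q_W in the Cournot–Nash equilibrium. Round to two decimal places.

21.30

Each firm earns π_i = (326 - 2Q)q_i - 113q_i.
Setting ∂π_i/∂q_i = 0 with rivals' quantities fixed: 213 - 4q_i - 2·Σ_{j≠i} q_j = 0.
By symmetry each firm produces the same amount; substituting Σ_{j≠i} q_j = 3q_i yields q_i = 213/10.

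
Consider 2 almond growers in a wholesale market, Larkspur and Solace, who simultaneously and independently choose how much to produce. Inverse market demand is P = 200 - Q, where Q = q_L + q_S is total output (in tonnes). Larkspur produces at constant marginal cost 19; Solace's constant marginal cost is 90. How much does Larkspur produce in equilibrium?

84

Larkspur's profit: π_L = (200 - Q)q_L - (19q_L). Setting ∂π_L/∂q_L = 0: 181 - 2q_L - (q_S) = 0.
Solace's first-order condition: 110 - 2q_S - (q_L) = 0.
Rearranging gives the reaction functions q_L = (181 - q_S)/2 and q_S = (110 - q_L)/2.
Substituting one into the other gives q_L = 84 and q_S = 13.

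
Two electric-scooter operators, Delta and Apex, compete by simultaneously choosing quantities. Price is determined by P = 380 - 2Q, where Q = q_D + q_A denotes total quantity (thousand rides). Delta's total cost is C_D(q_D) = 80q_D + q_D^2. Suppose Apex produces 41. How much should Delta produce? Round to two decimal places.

36.33

With the rival's output fixed at 41, Delta's profit is π_D = (380 - 2·41 - 2q_D)q_D - (80q_D + q_D²) = (298 - 2q_D)q_D - (80q_D + q_D²).
∂π_D/∂q_D = 218 - 6q_D = 0, so q_D = 109/3.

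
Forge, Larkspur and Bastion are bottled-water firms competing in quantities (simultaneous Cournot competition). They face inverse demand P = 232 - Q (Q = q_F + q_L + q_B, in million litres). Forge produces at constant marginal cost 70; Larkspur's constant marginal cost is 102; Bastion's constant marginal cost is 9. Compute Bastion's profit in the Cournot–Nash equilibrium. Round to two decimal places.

8883.06

Forge's profit: π_F = (232 - Q)q_F - (70q_F). Setting ∂π_F/∂q_F = 0: 162 - 2q_F - (q_L + q_B) = 0.
Larkspur's profit: π_L = (232 - Q)q_L - (102q_L). Setting ∂π_L/∂q_L = 0: 130 - 2q_L - (q_F + q_B) = 0.
Bastion's profit: π_B = (232 - Q)q_B - (9q_B). Setting ∂π_B/∂q_B = 0: 223 - 2q_B - (q_F + q_L) = 0.
Adding the 3 conditions: 515 − 2Q − 2Q = 0, i.e. Q = 515/4.
Back-substituting: q_F = (162 − 515/4) = 133/4, q_L = (130 − 515/4) = 5/4, q_B = (223 − 515/4) = 377/4.
Price P = 232 - 515/4 = 413/4.
Bastion's profit: (413/4 - 9)·(377/4) = 8883.0625.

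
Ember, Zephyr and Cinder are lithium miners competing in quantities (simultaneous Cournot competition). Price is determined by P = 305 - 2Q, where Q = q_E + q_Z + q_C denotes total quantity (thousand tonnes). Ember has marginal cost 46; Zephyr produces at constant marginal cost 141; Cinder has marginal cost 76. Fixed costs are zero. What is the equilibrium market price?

142

Ember's profit: π_E = (305 - 2Q)q_E - (46q_E). Setting ∂π_E/∂q_E = 0: 259 - 4q_E - 2(q_Z + q_C) = 0.
Zephyr's profit: π_Z = (305 - 2Q)q_Z - (141q_Z). Setting ∂π_Z/∂q_Z = 0: 164 - 4q_Z - 2(q_E + q_C) = 0.
Cinder's first-order condition: 229 - 4q_C - 2(q_E + q_Z) = 0.
Summing all 3 equations gives 652 − 8Q = 0, hence Q = 163/2.
Back-substituting: q_E = (259 − 163)/2 = 48, q_Z = (164 − 163)/2 = 1/2, q_C = (229 − 163)/2 = 33.
Total output Q = 163/2, so price P = 305 - 2·(163/2) = 142.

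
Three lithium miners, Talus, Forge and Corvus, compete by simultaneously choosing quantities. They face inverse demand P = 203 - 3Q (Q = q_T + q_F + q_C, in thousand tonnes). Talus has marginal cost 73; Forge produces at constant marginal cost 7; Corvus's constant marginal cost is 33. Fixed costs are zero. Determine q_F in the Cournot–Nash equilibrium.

24

Talus's profit: π_T = (203 - 3Q)q_T - (73q_T). Setting ∂π_T/∂q_T = 0: 130 - 6q_T - 3(q_F + q_C) = 0.
Forge's first-order condition: 196 - 6q_F - 3(q_T + q_C) = 0.
Corvus's profit: π_C = (203 - 3Q)q_C - (33q_C). Setting ∂π_C/∂q_C = 0: 170 - 6q_C - 3(q_T + q_F) = 0.
Adding the 3 first-order conditions: 496 − 12Q = 0, so Q = 124/3.
Back-substituting: q_T = (130 − 124)/3 = 2, q_F = (196 − 124)/3 = 24, q_C = (170 − 124)/3 = 46/3.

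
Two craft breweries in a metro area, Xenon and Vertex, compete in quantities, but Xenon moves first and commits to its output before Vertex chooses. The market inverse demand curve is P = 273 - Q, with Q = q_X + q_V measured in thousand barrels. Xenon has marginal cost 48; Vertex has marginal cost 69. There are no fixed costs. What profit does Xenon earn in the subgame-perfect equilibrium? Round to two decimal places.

7564.50

The follower Vertex best-responds to any q_X: π_V = (273 - Q)q_V - 69q_V.
Setting the follower's marginal profit to zero, 204 - q_X - 2q_V = 0, i.e. q_V = (204 - q_X)/2.
Xenon substitutes q_V(q_X) into its own profit: π_X = q_X(273 - q_X - (204 - q_X)/2) - 48q_X = (171 - (1/2)q_X)q_X - 48q_X.
Leader FOC: 123 - q_X = 0, so q_X = 123.
Then q_V = (204 - 123)/2 = 81/2.
Price P = 273 - 327/2 = 219/2.
Xenon's profit: (219/2 - 48)·123 = 7564.5000.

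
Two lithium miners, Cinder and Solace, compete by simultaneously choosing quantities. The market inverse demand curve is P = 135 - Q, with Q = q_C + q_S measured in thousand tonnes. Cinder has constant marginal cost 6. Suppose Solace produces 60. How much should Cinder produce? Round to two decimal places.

With the rival's output fixed at 60, Cinder's profit is π_C = (135 - 60 - q_C)q_C - (6q_C) = (75 - q_C)q_C - (6q_C).
∂π_C/∂q_C = 69 - 2q_C = 0, so q_C = 69/2.

34.50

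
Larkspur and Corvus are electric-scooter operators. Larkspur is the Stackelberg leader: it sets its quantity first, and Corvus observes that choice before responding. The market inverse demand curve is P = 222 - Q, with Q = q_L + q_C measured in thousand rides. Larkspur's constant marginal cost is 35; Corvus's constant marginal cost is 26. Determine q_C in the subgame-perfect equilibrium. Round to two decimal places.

Solve by backward induction. Given q_L, the follower Corvus maximises π_C = (222 - q_L - q_C)q_C - 26q_C.
Setting the follower's marginal profit to zero, 196 - q_L - 2q_C = 0, i.e. q_C = (196 - q_L)/2.
The leader anticipates this reaction. Substituting into P = 222 - Q gives P = 124 - (1/2)q_L, so π_L = (124 - (1/2)q_L)q_L - 35q_L.
Leader FOC: 89 - q_L = 0, so q_L = 89.
Then q_C = (196 - 89)/2 = 107/2.

53.50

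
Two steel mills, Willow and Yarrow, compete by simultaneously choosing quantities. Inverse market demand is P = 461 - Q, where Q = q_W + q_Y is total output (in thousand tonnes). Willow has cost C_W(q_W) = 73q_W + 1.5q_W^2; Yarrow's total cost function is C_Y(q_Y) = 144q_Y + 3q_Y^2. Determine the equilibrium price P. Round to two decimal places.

358.85

Willow's profit: π_W = (461 - Q)q_W - (73q_W + (3/2)q_W²). Setting ∂π_W/∂q_W = 0: 388 - 5q_W - (q_Y) = 0.
Yarrow's profit: π_Y = (461 - Q)q_Y - (144q_Y + 3q_Y²). Setting ∂π_Y/∂q_Y = 0: 317 - 8q_Y - (q_W) = 0.
So q_W = (388 - q_Y)/5 and q_Y = (317 - q_W)/8.
Substituting one into the other gives q_W = 929/13 and q_Y = 399/13.
Total output Q = 1328/13, so price P = 461 - 1328/13 = 358.8462.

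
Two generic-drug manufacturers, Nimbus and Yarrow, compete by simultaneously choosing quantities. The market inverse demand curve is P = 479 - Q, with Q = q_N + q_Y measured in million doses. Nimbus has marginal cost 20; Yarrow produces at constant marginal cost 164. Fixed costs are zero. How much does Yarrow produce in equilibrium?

Nimbus's profit: π_N = (479 - Q)q_N - (20q_N). Setting ∂π_N/∂q_N = 0: 459 - 2q_N - (q_Y) = 0.
Yarrow's first-order condition: 315 - 2q_Y - (q_N) = 0.
So q_N = (459 - q_Y)/2 and q_Y = (315 - q_N)/2.
Solving the pair: q_N = 201, q_Y = 57.

57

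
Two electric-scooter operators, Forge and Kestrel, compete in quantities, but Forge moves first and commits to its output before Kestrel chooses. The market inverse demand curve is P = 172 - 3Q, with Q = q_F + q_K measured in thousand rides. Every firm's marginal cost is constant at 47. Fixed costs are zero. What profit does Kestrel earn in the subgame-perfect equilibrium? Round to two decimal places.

The follower Kestrel best-responds to any q_F: π_K = (172 - 3Q)q_K - 47q_K.
Follower FOC: 125 - 3q_F - 6q_K = 0, so q_K(q_F) = (125 - 3q_F)/6.
Forge substitutes q_K(q_F) into its own profit: π_F = q_F(172 - 3q_F - (125 - 3q_F)/2) - 47q_F = (219/2 - (3/2)q_F)q_F - 47q_F.
Maximising: ∂π_F/∂q_F = 125/2 - 3q_F = 0, giving q_F = 125/6.
Then q_K = (125 - 3·(125/6))/6 = 125/12.
Price P = 172 - 3·(125/4) = 313/4.
Kestrel's profit: (313/4 - 47)·(125/12) = 325.5208.

325.52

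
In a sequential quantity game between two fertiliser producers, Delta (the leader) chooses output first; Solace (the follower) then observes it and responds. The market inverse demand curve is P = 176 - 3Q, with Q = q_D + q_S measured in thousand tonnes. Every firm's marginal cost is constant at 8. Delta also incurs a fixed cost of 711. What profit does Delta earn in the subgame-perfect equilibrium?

465

The follower Solace best-responds to any q_D: π_S = (176 - 3Q)q_S - 8q_S.
Setting the follower's marginal profit to zero, 168 - 3q_D - 6q_S = 0, i.e. q_S = (168 - 3q_D)/6.
Delta substitutes q_S(q_D) into its own profit: π_D = q_D(176 - 3q_D - (168 - 3q_D)/2) - 8q_D = (92 - (3/2)q_D)q_D - 8q_D.
Maximising: ∂π_D/∂q_D = 84 - 3q_D = 0, giving q_D = 28.
Then q_S = (168 - 3·28)/6 = 14.
Price P = 176 - 3·42 = 50.
Delta's profit: (50 - 8)·28 - 711 = 465.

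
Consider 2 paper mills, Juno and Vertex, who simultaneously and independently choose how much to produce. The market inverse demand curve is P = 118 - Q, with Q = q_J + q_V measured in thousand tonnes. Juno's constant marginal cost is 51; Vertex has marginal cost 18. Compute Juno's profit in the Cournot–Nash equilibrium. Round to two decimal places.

Juno's profit: π_J = (118 - Q)q_J - (51q_J). Setting ∂π_J/∂q_J = 0: 67 - 2q_J - (q_V) = 0.
Vertex's profit: π_V = (118 - Q)q_V - (18q_V). Setting ∂π_V/∂q_V = 0: 100 - 2q_V - (q_J) = 0.
So q_J = (67 - q_V)/2 and q_V = (100 - q_J)/2.
Solving the pair: q_J = 34/3, q_V = 133/3.
Price P = 118 - 167/3 = 187/3.
Juno's profit: (187/3 - 51)·(34/3) = 1156/9.

128.44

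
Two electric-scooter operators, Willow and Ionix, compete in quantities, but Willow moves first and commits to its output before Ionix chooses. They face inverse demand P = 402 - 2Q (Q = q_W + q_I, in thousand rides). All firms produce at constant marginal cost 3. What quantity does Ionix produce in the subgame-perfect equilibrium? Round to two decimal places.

49.88

Solve by backward induction. Given q_W, the follower Ionix maximises π_I = (402 - 2q_W - 2q_I)q_I - 3q_I.
Setting the follower's marginal profit to zero, 399 - 2q_W - 4q_I = 0, i.e. q_I = (399 - 2q_W)/4.
Willow substitutes q_I(q_W) into its own profit: π_W = q_W(402 - 2q_W - (399 - 2q_W)/2) - 3q_W = (405/2 - q_W)q_W - 3q_W.
The leader's first-order condition 399/2 - 2q_W = 0 yields q_W = 399/4.
Then q_I = (399 - 2·(399/4))/4 = 399/8.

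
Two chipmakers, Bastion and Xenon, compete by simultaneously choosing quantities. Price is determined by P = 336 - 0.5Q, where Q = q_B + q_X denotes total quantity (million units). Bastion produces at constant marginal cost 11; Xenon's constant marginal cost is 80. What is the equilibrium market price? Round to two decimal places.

142.33

Bastion's profit: π_B = (336 - 0.5Q)q_B - (11q_B). Setting ∂π_B/∂q_B = 0: 325 - q_B - (1/2)(q_X) = 0.
Xenon's profit: π_X = (336 - 0.5Q)q_X - (80q_X). Setting ∂π_X/∂q_X = 0: 256 - q_X - (1/2)(q_B) = 0.
So q_B = (325 - (1/2)q_X) and q_X = (256 - (1/2)q_B).
Substituting one into the other gives q_B = 788/3 and q_X = 374/3.
Total output Q = 1162/3, so price P = 336 - (1/2)·(1162/3) = 427/3.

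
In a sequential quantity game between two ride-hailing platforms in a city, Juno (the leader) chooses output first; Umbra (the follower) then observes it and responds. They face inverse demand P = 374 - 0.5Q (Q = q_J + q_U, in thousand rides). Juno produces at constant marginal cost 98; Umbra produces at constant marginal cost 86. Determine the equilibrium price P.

Solve by backward induction. Given q_J, the follower Umbra maximises π_U = (374 - (1/2)q_J - (1/2)q_U)q_U - 86q_U.
∂π_U/∂q_U = 288 - (1/2)q_J - q_U = 0 gives the reaction function q_U = (288 - (1/2)q_J).
Juno substitutes q_U(q_J) into its own profit: π_J = q_J(374 - (1/2)q_J - (288 - (1/2)q_J)/2) - 98q_J = (230 - (1/4)q_J)q_J - 98q_J.
The leader's first-order condition 132 - (1/2)q_J = 0 yields q_J = 264.
Then q_U = (288 - (1/2)·264) = 156.
Total output Q = 420, so price P = 374 - (1/2)·420 = 164.

164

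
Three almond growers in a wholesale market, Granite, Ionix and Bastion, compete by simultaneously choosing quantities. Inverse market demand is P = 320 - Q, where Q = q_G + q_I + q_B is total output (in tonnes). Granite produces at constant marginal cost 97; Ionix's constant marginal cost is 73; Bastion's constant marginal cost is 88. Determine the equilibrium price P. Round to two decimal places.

Granite's profit: π_G = (320 - Q)q_G - (97q_G). Setting ∂π_G/∂q_G = 0: 223 - 2q_G - (q_I + q_B) = 0.
Ionix's first-order condition: 247 - 2q_I - (q_G + q_B) = 0.
Bastion's profit: π_B = (320 - Q)q_B - (88q_B). Setting ∂π_B/∂q_B = 0: 232 - 2q_B - (q_G + q_I) = 0.
Summing all 3 equations gives 702 − 4Q = 0, hence Q = 351/2.
Back-substituting: q_G = (223 − 351/2) = 95/2, q_I = (247 − 351/2) = 143/2, q_B = (232 − 351/2) = 113/2.
Total output Q = 351/2, so price P = 320 - 351/2 = 289/2.

144.50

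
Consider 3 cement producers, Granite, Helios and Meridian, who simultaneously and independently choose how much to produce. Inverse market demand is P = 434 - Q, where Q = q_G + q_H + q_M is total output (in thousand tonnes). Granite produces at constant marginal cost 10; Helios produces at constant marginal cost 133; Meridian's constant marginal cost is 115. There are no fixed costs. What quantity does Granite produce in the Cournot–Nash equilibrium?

163

Granite's profit: π_G = (434 - Q)q_G - (10q_G). Setting ∂π_G/∂q_G = 0: 424 - 2q_G - (q_H + q_M) = 0.
Helios's profit: π_H = (434 - Q)q_H - (133q_H). Setting ∂π_H/∂q_H = 0: 301 - 2q_H - (q_G + q_M) = 0.
Meridian's first-order condition: 319 - 2q_M - (q_G + q_H) = 0.
Summing all 3 equations gives 1044 − 4Q = 0, hence Q = 261.
Back-substituting: q_G = (424 − 261) = 163, q_H = (301 − 261) = 40, q_M = (319 − 261) = 58.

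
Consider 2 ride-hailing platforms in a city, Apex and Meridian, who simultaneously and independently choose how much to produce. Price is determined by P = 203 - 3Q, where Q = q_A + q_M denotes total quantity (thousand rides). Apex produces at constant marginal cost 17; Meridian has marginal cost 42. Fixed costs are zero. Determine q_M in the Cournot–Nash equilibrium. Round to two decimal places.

15.11

Apex's profit: π_A = (203 - 3Q)q_A - (17q_A). Setting ∂π_A/∂q_A = 0: 186 - 6q_A - 3(q_M) = 0.
Meridian's first-order condition: 161 - 6q_M - 3(q_A) = 0.
So q_A = (186 - 3q_M)/6 and q_M = (161 - 3q_A)/6.
Solving the pair: q_A = 211/9, q_M = 136/9.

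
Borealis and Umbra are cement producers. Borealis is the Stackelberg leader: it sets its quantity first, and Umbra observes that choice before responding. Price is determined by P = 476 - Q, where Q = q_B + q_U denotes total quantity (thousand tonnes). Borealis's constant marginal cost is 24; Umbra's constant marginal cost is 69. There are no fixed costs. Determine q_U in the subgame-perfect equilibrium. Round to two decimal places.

The follower Umbra best-responds to any q_B: π_U = (476 - Q)q_U - 69q_U.
Follower FOC: 407 - q_B - 2q_U = 0, so q_U(q_B) = (407 - q_B)/2.
The leader anticipates this reaction. Substituting into P = 476 - Q gives P = 545/2 - (1/2)q_B, so π_B = (545/2 - (1/2)q_B)q_B - 24q_B.
Maximising: ∂π_B/∂q_B = 497/2 - q_B = 0, giving q_B = 497/2.
Then q_U = (407 - 497/2)/2 = 317/4.

79.25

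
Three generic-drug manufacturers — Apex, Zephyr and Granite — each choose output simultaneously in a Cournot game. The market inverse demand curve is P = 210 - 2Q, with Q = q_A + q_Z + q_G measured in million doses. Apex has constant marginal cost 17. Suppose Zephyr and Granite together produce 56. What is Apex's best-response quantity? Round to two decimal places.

20.25

With rivals' combined output fixed at 56, Apex's profit is π_A = (210 - 2·56 - 2q_A)q_A - (17q_A) = (98 - 2q_A)q_A - (17q_A).
∂π_A/∂q_A = 81 - 4q_A = 0, so q_A = 81/4.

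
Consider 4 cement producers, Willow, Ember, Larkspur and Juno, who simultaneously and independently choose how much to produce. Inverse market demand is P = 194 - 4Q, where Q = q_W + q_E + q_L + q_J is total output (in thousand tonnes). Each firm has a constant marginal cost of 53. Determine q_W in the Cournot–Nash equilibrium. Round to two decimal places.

Each firm earns π_i = (194 - 4Q)q_i - 53q_i.
First-order condition (treating rivals' output as given): 141 - 8q_i - 4·Σ_{j≠i} q_j = 0.
With identical firms every q_j equals q_i, so Σ_{j≠i} q_j = 3q_i and 141 = 20q_i, giving q_i = 141/20.

7.05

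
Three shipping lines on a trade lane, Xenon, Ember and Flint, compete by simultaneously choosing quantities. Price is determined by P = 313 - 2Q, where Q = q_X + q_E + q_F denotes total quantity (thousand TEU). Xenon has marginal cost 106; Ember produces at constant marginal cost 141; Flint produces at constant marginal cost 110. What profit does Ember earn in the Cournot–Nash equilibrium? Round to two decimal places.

Xenon's profit: π_X = (313 - 2Q)q_X - (106q_X). Setting ∂π_X/∂q_X = 0: 207 - 4q_X - 2(q_E + q_F) = 0.
Ember's first-order condition: 172 - 4q_E - 2(q_X + q_F) = 0.
Flint's first-order condition: 203 - 4q_F - 2(q_X + q_E) = 0.
Summing all 3 equations gives 582 − 8Q = 0, hence Q = 291/4.
Back-substituting: q_X = (207 − 291/2)/2 = 123/4, q_E = (172 − 291/2)/2 = 53/4, q_F = (203 − 291/2)/2 = 115/4.
Price P = 313 - 2·(291/4) = 335/2.
Ember's profit: (335/2 - 141)·(53/4) = 351.1250.

351.13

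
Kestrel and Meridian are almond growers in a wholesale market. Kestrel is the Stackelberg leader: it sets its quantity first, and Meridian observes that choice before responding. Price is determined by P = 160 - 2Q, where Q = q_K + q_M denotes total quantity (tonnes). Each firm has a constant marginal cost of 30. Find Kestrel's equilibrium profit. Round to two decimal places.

Solve by backward induction. Given q_K, the follower Meridian maximises π_M = (160 - 2q_K - 2q_M)q_M - 30q_M.
Setting the follower's marginal profit to zero, 130 - 2q_K - 4q_M = 0, i.e. q_M = (130 - 2q_K)/4.
Kestrel substitutes q_M(q_K) into its own profit: π_K = q_K(160 - 2q_K - (130 - 2q_K)/2) - 30q_K = (95 - q_K)q_K - 30q_K.
Maximising: ∂π_K/∂q_K = 65 - 2q_K = 0, giving q_K = 65/2.
Then q_M = (130 - 2·(65/2))/4 = 65/4.
Price P = 160 - 2·(195/4) = 125/2.
Kestrel's profit: (125/2 - 30)·(65/2) = 1056.2500.

1056.25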